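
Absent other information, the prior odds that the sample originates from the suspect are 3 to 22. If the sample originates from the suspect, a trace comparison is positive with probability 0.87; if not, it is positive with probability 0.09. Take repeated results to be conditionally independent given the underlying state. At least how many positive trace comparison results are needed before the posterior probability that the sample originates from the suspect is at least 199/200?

Prior odds = 3/22.
Likelihood ratio of a positive = 0.87/0.09 = 29/3.
Target posterior odds = 0.995/0.005 = 199.
Require (29/3)ⁿ ≥ 199 ÷ (3/22) = 4378/3.
(29/3)³ = 24389/27 falls short of 4378/3 but (29/3)⁴ = 707281/81 reaches it, so n = 4.

4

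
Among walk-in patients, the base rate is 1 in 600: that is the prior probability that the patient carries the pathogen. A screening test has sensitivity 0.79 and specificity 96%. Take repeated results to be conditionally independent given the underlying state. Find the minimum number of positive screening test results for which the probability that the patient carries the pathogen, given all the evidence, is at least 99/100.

Prior odds = (1/600)/(599/600) = 1/599.
False-positive rate = 1 − 0.96 = 0.04; likelihood ratio of a positive = 0.79/0.04 = 19.75.
Target posterior odds = 0.99/0.01 = 99.
Need (1/599) × 19.75ⁿ ≥ 99, i.e. 19.75ⁿ ≥ 59301.
19.75³ = 7703.734375 falls short of 59301 but 19.75⁴ = 38950081/256 reaches it, so n = 4.

4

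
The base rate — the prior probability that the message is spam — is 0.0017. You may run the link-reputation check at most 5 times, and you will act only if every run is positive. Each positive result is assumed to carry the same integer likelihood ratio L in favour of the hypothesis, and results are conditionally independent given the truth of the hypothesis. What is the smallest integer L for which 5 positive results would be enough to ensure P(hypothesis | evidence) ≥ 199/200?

Prior odds = 0.0017/0.9983 = 17/9983.
Target odds = 0.995/0.005 = 199.
Need L⁵ ≥ 199 ÷ (17/9983) = 1986617/17.
10⁵ = 100000 < 1986617/17 ≤ 161051 = 11⁵, so L = 11.

11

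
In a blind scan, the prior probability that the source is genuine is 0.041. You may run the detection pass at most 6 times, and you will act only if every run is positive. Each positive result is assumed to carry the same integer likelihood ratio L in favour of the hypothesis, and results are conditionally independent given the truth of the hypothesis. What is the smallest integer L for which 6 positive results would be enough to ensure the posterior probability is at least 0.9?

Prior odds = 0.041/0.959 = 41/959.
Target odds = 0.9/0.1 = 9.
Need L⁶ ≥ 9 ÷ (41/959) = 8631/41.
2⁶ = 64 < 8631/41 ≤ 729 = 3⁶, so L = 3.

3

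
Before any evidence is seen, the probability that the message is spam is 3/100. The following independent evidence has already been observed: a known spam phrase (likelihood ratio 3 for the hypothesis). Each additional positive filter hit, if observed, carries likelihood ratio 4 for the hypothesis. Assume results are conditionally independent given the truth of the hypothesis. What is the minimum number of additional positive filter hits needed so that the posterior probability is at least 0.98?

Prior odds = 0.03/0.97 = 3/97.
Bayes factor of the evidence already in hand = 3.
Odds after that evidence = (3/97) × 3 = 9/97.
Target odds = 0.98/0.02 = 49.
Need 4ⁿ ≥ 49 ÷ (9/97) = 4753/9.
4⁴ = 256 falls short of 4753/9 but 4⁵ = 1024 reaches it, so n = 5.

5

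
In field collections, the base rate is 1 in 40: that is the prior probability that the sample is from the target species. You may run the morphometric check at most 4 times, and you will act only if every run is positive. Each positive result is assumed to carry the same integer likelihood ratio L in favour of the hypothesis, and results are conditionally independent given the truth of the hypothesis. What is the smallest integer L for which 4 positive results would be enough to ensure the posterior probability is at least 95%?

Prior odds = 0.025/0.975 = 1/39.
Target odds = 0.95/0.05 = 19.
Need L⁴ ≥ 19 ÷ (1/39) = 741.
5⁴ = 625 < 741 ≤ 1296 = 6⁴, so L = 6.

6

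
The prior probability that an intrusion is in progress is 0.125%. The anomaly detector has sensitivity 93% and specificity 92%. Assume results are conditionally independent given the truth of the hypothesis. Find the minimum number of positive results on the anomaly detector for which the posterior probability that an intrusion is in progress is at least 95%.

4

Prior odds: 0.00125 ÷ 0.99875 = 1/799.
False-positive rate = 1 − 0.92 = 0.08; likelihood ratio of a positive = 0.93/0.08 = 11.625.
Target posterior odds = 0.95/0.05 = 19.
Require 11.625ⁿ ≥ 19 ÷ (1/799) = 15181.
11.625³ = 804357/512 falls short of 15181 but 11.625⁴ = 74805201/4096 reaches it, so n = 4.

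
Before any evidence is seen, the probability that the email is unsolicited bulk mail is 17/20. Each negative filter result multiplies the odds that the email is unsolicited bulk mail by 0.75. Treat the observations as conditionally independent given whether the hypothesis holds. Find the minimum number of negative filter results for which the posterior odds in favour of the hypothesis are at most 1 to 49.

Prior odds = 0.85/0.15 = 17/3.
Likelihood ratio per negative filter result = 0.75.
Target odds = 1/49.
Require 0.75ⁿ ≤ 1/49 ÷ (17/3) = 3/833.
0.75¹⁹ ≈0.00422828 is still above 3/833 but 0.75²⁰ ≈0.00317121 is at or below it, so n = 20.

20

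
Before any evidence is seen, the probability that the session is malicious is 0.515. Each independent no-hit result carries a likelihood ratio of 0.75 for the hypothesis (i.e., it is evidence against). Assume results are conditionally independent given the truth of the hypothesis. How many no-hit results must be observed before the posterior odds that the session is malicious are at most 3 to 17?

Prior odds = 0.515/0.485 = 103/97.
Likelihood ratio per no-hit result = 0.75.
Target odds = 3/17.
Need (103/97) × 0.75ⁿ ≤ 3/17, i.e. 0.75ⁿ ≤ 291/1751.
0.75⁶ = 729/4096 is still above 291/1751 but 0.75⁷ = 2187/16384 is at or below it, so n = 7.

7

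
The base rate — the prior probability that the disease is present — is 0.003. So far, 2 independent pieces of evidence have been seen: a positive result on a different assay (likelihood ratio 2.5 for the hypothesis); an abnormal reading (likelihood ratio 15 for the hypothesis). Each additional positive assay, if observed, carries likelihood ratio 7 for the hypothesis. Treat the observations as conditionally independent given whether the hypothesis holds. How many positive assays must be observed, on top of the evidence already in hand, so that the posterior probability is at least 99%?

4

Prior odds = 0.003/0.997 = 3/997.
Combined Bayes factor of the evidence already in hand = 2.5 × 15 = 37.5.
Odds after that evidence = (3/997) × 37.5 = 225/1994.
Target odds = 0.99/0.01 = 99.
Need 7ⁿ ≥ 99 ÷ (225/1994) = 877.36.
7³ = 343 falls short of 877.36 but 7⁴ = 2401 reaches it, so n = 4.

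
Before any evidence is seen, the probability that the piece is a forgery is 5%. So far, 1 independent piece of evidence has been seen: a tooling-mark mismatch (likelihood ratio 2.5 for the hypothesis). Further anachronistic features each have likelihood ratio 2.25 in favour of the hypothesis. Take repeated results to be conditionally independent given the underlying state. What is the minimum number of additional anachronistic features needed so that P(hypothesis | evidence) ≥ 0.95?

7

Prior odds = 0.05/0.95 = 1/19.
Bayes factor of the evidence already in hand = 2.5.
Odds after that evidence = (1/19) × 2.5 = 5/38.
Target odds = 0.95/0.05 = 19.
Need 2.25ⁿ ≥ 19 ÷ (5/38) = 144.4.
2.25⁶ = 531441/4096 falls short of 144.4 but 2.25⁷ = 4782969/16384 reaches it, so n = 7.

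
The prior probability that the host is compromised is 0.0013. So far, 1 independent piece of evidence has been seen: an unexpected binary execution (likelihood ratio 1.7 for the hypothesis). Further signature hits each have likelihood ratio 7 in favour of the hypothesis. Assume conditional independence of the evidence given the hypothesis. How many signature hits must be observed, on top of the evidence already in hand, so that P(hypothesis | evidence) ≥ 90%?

5

Prior odds = 0.0013/0.9987 = 13/9987.
Bayes factor of the evidence already in hand = 1.7.
Odds after that evidence = (13/9987) × 1.7 = 221/99870.
Target odds = 0.9/0.1 = 9.
Need 7ⁿ ≥ 9 ÷ (221/99870) = 898830/221.
7⁴ = 2401 falls short of 898830/221 but 7⁵ = 16807 reaches it, so n = 5.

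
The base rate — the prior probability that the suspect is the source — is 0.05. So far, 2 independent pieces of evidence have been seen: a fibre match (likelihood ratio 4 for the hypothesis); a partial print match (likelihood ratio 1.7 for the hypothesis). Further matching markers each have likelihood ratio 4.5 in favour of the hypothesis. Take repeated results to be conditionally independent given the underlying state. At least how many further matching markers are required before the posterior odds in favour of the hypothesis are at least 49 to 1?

4

Prior odds = 0.05/0.95 = 1/19.
Combined Bayes factor of the evidence already in hand = 4 × 1.7 = 6.8.
Odds after that evidence = (1/19) × 6.8 = 34/95.
Target odds = 49.
Need 4.5ⁿ ≥ 49 ÷ (34/95) = 4655/34.
4.5³ = 91.125 falls short of 4655/34 but 4.5⁴ = 410.0625 reaches it, so n = 4.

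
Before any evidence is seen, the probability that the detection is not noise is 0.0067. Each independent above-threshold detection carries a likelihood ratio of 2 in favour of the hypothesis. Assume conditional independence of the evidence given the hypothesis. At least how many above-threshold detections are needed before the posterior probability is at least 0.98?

Prior odds = 0.0067/0.9933 = 67/9933.
Likelihood ratio per above-threshold detection = 2.
Target posterior odds = 0.98/0.02 = 49.
Require 2ⁿ ≥ 49 ÷ (67/9933) = 486717/67.
2¹² = 4096 falls short of 486717/67 but 2¹³ = 8192 reaches it, so n = 13.

13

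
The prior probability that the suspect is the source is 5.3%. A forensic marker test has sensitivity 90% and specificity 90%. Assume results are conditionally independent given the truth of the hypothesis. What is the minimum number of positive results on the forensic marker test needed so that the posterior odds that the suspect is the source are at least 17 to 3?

Prior odds = 0.053/0.947 = 53/947.
False-positive rate = 1 − 0.9 = 0.1; likelihood ratio of a positive = 0.9/0.1 = 9.
Target odds = 17/3.
Need (53/947) × 9ⁿ ≥ 17/3, i.e. 9ⁿ ≥ 16099/159.
9² = 81 falls short of 16099/159 but 9³ = 729 reaches it, so n = 3.

3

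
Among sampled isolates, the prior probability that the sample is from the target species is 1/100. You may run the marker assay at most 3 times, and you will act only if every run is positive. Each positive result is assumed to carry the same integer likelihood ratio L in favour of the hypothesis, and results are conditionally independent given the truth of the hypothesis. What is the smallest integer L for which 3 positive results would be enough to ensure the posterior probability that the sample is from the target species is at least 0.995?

Prior odds = 0.01/0.99 = 1/99.
Target odds = 0.995/0.005 = 199.
Need L³ ≥ 199 ÷ (1/99) = 19701.
27³ = 19683 < 19701 ≤ 21952 = 28³, so L = 28.

28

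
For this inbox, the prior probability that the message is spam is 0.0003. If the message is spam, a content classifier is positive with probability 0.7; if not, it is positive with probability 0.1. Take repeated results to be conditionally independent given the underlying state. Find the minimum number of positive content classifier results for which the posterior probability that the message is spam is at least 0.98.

7

Prior odds = 0.0003/0.9997 = 3/9997.
Likelihood ratio of a positive = 0.7/0.1 = 7.
Target odds: 0.98 ÷ 0.02 = 49.
Require 7ⁿ ≥ 49 ÷ (3/9997) = 489853/3.
7⁶ = 117649 falls short of 489853/3 but 7⁷ = 823543 reaches it, so n = 7.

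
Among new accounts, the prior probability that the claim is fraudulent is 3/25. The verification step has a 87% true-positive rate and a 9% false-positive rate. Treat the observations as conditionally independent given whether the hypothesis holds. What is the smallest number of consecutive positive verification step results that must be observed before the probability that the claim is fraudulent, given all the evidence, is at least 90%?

2

Prior odds: 0.12 ÷ 0.88 = 3/22.
Likelihood ratio of a positive result = 0.87/0.09 = 29/3.
Target posterior odds = 0.9/0.1 = 9.
Require (29/3)ⁿ ≥ 9 ÷ (3/22) = 66.
(29/3)¹ = 29/3 falls short of 66 but (29/3)² = 841/9 reaches it, so n = 2.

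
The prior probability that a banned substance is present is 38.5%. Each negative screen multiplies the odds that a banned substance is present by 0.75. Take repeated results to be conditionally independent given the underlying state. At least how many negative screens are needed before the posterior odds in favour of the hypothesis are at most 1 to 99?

15

Prior odds: 0.385 ÷ 0.615 = 77/123.
Likelihood ratio per negative screen = 0.75.
Target odds = 1/99.
Need (77/123) × 0.75ⁿ ≤ 1/99, i.e. 0.75ⁿ ≤ 41/2541.
0.75¹⁴ = 4782969/268435456 is still above 41/2541 but 0.75¹⁵ ≈0.0133635 is at or below it, so n = 15.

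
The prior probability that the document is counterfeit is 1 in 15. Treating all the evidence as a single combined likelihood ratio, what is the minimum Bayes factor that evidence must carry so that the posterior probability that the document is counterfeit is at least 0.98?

686

Prior odds = (1/15)/(14/15) = 1/14.
Target odds = 0.98/0.02 = 49.
Required Bayes factor = 49 ÷ (1/14) = 686.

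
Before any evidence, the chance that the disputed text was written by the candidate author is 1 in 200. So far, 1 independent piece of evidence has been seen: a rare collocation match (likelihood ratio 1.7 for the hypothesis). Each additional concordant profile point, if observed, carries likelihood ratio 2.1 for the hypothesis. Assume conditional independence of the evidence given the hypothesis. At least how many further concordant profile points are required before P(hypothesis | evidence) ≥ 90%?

10

Prior odds = 0.005/0.995 = 1/199.
Bayes factor of the evidence already in hand = 1.7.
Odds after that evidence = (1/199) × 1.7 = 17/1990.
Target odds = 0.9/0.1 = 9.
Need 2.1ⁿ ≥ 9 ÷ (17/1990) = 17910/17.
2.1⁹ ≈794.28 falls short of 17910/17 but 2.1¹⁰ ≈1667.99 reaches it, so n = 10.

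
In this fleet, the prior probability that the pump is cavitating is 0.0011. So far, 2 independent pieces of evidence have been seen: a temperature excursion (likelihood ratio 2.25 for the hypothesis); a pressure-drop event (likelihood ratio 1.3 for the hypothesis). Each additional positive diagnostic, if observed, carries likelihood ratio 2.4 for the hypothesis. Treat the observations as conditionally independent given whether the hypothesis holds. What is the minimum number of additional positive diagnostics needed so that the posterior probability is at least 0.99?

12

Prior odds = 0.0011/0.9989 = 11/9989.
Combined Bayes factor of the evidence already in hand = 2.25 × 1.3 = 2.925.
Odds after that evidence = (11/9989) × 2.925 = 1287/399560.
Target odds = 0.99/0.01 = 99.
Need 2.4ⁿ ≥ 99 ÷ (1287/399560) = 399560/13.
2.4¹¹ ≈15216.8 falls short of 399560/13 but 2.4¹² ≈36520.3 reaches it, so n = 12.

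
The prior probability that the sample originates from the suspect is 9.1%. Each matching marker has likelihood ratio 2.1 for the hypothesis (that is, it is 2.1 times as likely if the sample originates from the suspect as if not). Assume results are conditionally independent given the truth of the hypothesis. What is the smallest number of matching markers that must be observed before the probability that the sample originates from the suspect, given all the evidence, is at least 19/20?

Prior odds: 0.091 ÷ 0.909 = 91/909.
Likelihood ratio per matching marker = 2.1.
Target posterior odds = 0.95/0.05 = 19.
Require 2.1ⁿ ≥ 19 ÷ (91/909) = 17271/91.
2.1⁷ ≈180.109 falls short of 17271/91 but 2.1⁸ ≈378.229 reaches it, so n = 8.

8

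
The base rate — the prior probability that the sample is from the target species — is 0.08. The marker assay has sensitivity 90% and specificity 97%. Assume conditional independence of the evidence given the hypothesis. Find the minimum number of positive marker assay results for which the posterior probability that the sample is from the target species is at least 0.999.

Prior odds = 0.08/0.92 = 2/23.
False-positive rate = 1 − 0.97 = 0.03; likelihood ratio of a positive = 0.9/0.03 = 30.
Target posterior odds = 0.999/0.001 = 999.
Need (2/23) × 30ⁿ ≥ 999, i.e. 30ⁿ ≥ 11488.5.
30² = 900 falls short of 11488.5 but 30³ = 27000 reaches it, so n = 3.

3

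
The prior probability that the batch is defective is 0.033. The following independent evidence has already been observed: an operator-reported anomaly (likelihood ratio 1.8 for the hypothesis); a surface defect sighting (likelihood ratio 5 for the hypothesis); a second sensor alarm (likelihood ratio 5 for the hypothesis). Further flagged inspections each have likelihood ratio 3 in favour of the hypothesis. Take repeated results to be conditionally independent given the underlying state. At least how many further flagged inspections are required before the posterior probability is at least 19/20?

3

Prior odds = 0.033/0.967 = 33/967.
Combined Bayes factor of the evidence already in hand = 1.8 × 5 × 5 = 45.
Odds after that evidence = (33/967) × 45 = 1485/967.
Target odds = 0.95/0.05 = 19.
Need 3ⁿ ≥ 19 ÷ (1485/967) = 18373/1485.
3² = 9 falls short of 18373/1485 but 3³ = 27 reaches it, so n = 3.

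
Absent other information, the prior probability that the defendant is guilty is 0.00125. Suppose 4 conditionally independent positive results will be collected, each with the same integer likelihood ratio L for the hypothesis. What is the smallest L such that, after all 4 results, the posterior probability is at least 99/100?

17

Prior odds = 0.00125/0.99875 = 1/799.
Target odds = 0.99/0.01 = 99.
Need L⁴ ≥ 99 ÷ (1/799) = 79101.
16⁴ = 65536 < 79101 ≤ 83521 = 17⁴, so L = 17.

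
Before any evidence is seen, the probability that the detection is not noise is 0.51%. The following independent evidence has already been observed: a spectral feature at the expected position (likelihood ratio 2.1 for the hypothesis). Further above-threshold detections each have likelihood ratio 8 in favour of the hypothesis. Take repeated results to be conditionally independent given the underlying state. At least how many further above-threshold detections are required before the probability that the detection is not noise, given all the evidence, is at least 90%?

4

Prior odds = 0.0051/0.9949 = 51/9949.
Bayes factor of the evidence already in hand = 2.1.
Odds after that evidence = (51/9949) × 2.1 = 1071/99490.
Target odds = 0.9/0.1 = 9.
Need 8ⁿ ≥ 9 ÷ (1071/99490) = 99490/119.
8³ = 512 falls short of 99490/119 but 8⁴ = 4096 reaches it, so n = 4.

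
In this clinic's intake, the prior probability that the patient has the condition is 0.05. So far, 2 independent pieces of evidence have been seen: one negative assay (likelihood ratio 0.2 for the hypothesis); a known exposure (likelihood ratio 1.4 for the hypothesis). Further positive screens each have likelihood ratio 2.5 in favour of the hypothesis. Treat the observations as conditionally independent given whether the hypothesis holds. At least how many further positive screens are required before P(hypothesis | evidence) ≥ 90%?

8

Prior odds = 0.05/0.95 = 1/19.
Combined Bayes factor of the evidence already in hand = 0.2 × 1.4 = 0.28.
Odds after that evidence = (1/19) × 0.28 = 7/475.
Target odds = 0.9/0.1 = 9.
Need 2.5ⁿ ≥ 9 ÷ (7/475) = 4275/7.
2.5⁷ = 610.3515625 falls short of 4275/7 but 2.5⁸ = 390625/256 reaches it, so n = 8.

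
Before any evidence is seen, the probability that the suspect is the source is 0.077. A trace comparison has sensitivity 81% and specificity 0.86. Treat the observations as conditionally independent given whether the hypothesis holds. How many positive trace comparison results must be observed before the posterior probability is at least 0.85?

3

Prior odds: 0.077 ÷ 0.923 = 77/923.
False-positive rate = 1 − 0.86 = 0.14; likelihood ratio of a positive = 0.81/0.14 = 81/14.
Target odds: 0.85 ÷ 0.15 = 17/3.
Require (81/14)ⁿ ≥ 17/3 ÷ (77/923) = 15691/231.
(81/14)² = 6561/196 falls short of 15691/231 but (81/14)³ = 531441/2744 reaches it, so n = 3.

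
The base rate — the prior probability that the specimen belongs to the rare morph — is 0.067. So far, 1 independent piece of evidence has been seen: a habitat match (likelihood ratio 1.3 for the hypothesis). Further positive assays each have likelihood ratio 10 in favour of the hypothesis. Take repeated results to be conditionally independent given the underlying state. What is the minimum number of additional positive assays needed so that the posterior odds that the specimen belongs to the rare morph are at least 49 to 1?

3

Prior odds = 0.067/0.933 = 67/933.
Bayes factor of the evidence already in hand = 1.3.
Odds after that evidence = (67/933) × 1.3 = 871/9330.
Target odds = 49.
Need 10ⁿ ≥ 49 ÷ (871/9330) = 457170/871.
10² = 100 falls short of 457170/871 but 10³ = 1000 reaches it, so n = 3.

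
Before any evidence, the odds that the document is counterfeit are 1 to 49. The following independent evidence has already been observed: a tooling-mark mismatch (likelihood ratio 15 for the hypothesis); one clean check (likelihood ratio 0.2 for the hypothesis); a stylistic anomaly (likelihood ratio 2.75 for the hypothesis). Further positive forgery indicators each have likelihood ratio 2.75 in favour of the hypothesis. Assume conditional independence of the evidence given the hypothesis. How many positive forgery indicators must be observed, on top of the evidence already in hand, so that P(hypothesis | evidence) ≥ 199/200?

7

Prior odds = 1/49.
Combined Bayes factor of the evidence already in hand = 15 × 0.2 × 2.75 = 8.25.
Odds after that evidence = (1/49) × 8.25 = 33/196.
Target odds = 0.995/0.005 = 199.
Need 2.75ⁿ ≥ 199 ÷ (33/196) = 39004/33.
2.75⁶ = 1771561/4096 falls short of 39004/33 but 2.75⁷ = 19487171/16384 reaches it, so n = 7.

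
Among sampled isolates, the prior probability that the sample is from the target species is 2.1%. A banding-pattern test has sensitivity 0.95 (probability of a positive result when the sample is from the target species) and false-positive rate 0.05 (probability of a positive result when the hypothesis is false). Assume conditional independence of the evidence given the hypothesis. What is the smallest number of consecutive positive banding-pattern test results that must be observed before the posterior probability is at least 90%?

Prior odds = 0.021/0.979 = 21/979.
Likelihood ratio of a positive result = 0.95/0.05 = 19.
Target odds: 0.9 ÷ 0.1 = 9.
Require 19ⁿ ≥ 9 ÷ (21/979) = 2937/7.
19² = 361 falls short of 2937/7 but 19³ = 6859 reaches it, so n = 3.

3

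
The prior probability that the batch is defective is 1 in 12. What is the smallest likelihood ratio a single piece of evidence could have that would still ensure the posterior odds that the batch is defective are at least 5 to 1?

55

Prior odds = (1/12)/(11/12) = 1/11.
Target odds = 5.
Required Bayes factor = 5 ÷ (1/11) = 55.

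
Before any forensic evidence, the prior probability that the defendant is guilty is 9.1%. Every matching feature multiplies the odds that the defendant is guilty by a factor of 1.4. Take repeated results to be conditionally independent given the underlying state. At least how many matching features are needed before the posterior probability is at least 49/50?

19

Prior odds = 0.091/0.909 = 91/909.
Likelihood ratio per matching feature = 1.4.
Target odds: 0.98 ÷ 0.02 = 49.
Require 1.4ⁿ ≥ 49 ÷ (91/909) = 6363/13.
1.4¹⁸ ≈426.879 falls short of 6363/13 but 1.4¹⁹ ≈597.63 reaches it, so n = 19.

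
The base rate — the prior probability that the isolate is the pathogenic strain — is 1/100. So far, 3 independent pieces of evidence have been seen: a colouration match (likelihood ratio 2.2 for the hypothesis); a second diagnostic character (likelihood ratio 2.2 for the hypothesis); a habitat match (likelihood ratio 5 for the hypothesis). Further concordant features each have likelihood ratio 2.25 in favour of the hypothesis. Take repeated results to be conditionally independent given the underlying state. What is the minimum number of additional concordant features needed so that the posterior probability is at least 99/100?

8

Prior odds = 0.01/0.99 = 1/99.
Combined Bayes factor of the evidence already in hand = 2.2 × 2.2 × 5 = 24.2.
Odds after that evidence = (1/99) × 24.2 = 11/45.
Target odds = 0.99/0.01 = 99.
Need 2.25ⁿ ≥ 99 ÷ (11/45) = 405.
2.25⁷ = 4782969/16384 falls short of 405 but 2.25⁸ = 43046721/65536 reaches it, so n = 8.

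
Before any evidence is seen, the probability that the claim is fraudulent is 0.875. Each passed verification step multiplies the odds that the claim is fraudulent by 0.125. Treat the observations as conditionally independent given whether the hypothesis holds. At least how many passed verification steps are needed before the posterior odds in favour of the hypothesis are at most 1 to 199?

4

Prior odds = 0.875/0.125 = 7.
Likelihood ratio per passed verification step = 0.125.
Target odds = 1/199.
Need 7 × 0.125ⁿ ≤ 1/199, i.e. 0.125ⁿ ≤ 1/1393.
0.125³ = 0.001953125 is still above 1/1393 but 0.125⁴ = 1/4096 is at or below it, so n = 4.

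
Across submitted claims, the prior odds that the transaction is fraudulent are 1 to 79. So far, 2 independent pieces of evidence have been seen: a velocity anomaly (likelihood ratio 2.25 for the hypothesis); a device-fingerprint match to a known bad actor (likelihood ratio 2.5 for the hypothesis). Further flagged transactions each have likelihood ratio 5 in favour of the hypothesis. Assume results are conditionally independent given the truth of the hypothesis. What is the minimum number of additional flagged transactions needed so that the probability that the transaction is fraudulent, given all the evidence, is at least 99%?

5

Prior odds = 1/79.
Combined Bayes factor of the evidence already in hand = 2.25 × 2.5 = 5.625.
Odds after that evidence = (1/79) × 5.625 = 45/632.
Target odds = 0.99/0.01 = 99.
Need 5ⁿ ≥ 99 ÷ (45/632) = 1390.4.
5⁴ = 625 falls short of 1390.4 but 5⁵ = 3125 reaches it, so n = 5.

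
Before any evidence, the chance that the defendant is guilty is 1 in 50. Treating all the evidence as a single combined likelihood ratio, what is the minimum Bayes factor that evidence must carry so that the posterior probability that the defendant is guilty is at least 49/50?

Prior odds = 0.02/0.98 = 1/49.
Target odds = 0.98/0.02 = 49.
Required Bayes factor = 49 ÷ (1/49) = 2401.

2401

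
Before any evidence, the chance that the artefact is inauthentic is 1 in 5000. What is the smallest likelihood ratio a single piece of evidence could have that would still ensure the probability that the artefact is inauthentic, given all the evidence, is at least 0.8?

Prior odds = 0.0002/0.9998 = 1/4999.
Target odds = 0.8/0.2 = 4.
Required Bayes factor = 4 ÷ (1/4999) = 19996.

19996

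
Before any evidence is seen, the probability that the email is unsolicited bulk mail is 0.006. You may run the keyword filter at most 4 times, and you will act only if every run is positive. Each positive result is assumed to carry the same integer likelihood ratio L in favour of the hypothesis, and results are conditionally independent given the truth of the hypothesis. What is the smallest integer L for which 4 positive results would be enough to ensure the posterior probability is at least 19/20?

Prior odds = 0.006/0.994 = 3/497.
Target odds = 0.95/0.05 = 19.
Need L⁴ ≥ 19 ÷ (3/497) = 9443/3.
7⁴ = 2401 < 9443/3 ≤ 4096 = 8⁴, so L = 8.

8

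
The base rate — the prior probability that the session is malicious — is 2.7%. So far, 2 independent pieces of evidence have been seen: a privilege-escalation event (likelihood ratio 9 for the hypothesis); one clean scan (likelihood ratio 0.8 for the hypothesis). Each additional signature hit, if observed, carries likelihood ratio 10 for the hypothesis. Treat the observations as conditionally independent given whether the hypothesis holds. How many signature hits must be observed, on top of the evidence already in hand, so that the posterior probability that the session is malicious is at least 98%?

Prior odds = 0.027/0.973 = 27/973.
Combined Bayes factor of the evidence already in hand = 9 × 0.8 = 7.2.
Odds after that evidence = (27/973) × 7.2 = 972/4865.
Target odds = 0.98/0.02 = 49.
Need 10ⁿ ≥ 49 ÷ (972/4865) = 238385/972.
10² = 100 falls short of 238385/972 but 10³ = 1000 reaches it, so n = 3.

3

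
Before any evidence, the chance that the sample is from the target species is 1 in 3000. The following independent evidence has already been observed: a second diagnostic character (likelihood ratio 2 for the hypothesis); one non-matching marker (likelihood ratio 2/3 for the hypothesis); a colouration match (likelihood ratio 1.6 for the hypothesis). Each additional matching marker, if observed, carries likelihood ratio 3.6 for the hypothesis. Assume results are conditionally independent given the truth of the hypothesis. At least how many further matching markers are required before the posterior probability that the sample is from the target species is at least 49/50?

9

Prior odds = (1/3000)/(2999/3000) = 1/2999.
Combined Bayes factor of the evidence already in hand = 2 × (2/3) × 1.6 = 32/15.
Odds after that evidence = (1/2999) × 32/15 = 32/44985.
Target odds = 0.98/0.02 = 49.
Need 3.6ⁿ ≥ 49 ÷ (32/44985) = 68883.28125.
3.6⁸ ≈28211.1 falls short of 68883.28125 but 3.6⁹ ≈101560 reaches it, so n = 9.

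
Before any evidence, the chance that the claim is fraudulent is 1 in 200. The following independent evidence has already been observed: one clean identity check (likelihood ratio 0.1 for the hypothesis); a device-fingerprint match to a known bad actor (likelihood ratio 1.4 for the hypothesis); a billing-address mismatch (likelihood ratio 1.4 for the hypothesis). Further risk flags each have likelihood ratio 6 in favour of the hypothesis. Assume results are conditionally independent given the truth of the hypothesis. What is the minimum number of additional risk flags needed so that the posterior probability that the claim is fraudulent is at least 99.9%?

8

Prior odds = 0.005/0.995 = 1/199.
Combined Bayes factor of the evidence already in hand = 0.1 × 1.4 × 1.4 = 0.196.
Odds after that evidence = (1/199) × 0.196 = 49/49750.
Target odds = 0.999/0.001 = 999.
Need 6ⁿ ≥ 999 ÷ (49/49750) = 49700250/49.
6⁷ = 279936 falls short of 49700250/49 but 6⁸ = 1679616 reaches it, so n = 8.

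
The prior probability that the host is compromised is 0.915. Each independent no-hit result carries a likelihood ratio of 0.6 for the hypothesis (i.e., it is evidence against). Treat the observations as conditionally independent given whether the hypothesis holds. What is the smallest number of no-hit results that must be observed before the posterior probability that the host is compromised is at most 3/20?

Prior odds: 0.915 ÷ 0.085 = 183/17.
Likelihood ratio per no-hit result = 0.6.
Target posterior odds = 0.15/0.85 = 3/17.
Need (183/17) × 0.6ⁿ ≤ 3/17, i.e. 0.6ⁿ ≤ 1/61.
0.6⁸ = 6561/390625 is still above 1/61 but 0.6⁹ = 19683/1953125 is at or below it, so n = 9.

9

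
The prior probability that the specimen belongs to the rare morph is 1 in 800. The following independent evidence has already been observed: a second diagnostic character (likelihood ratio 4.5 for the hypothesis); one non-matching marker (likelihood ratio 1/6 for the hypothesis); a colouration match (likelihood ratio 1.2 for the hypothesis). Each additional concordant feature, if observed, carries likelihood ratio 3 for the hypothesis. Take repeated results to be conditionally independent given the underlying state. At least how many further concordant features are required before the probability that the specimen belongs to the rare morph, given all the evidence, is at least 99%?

11

Prior odds = 0.00125/0.99875 = 1/799.
Combined Bayes factor of the evidence already in hand = 4.5 × (1/6) × 1.2 = 0.9.
Odds after that evidence = (1/799) × 0.9 = 9/7990.
Target odds = 0.99/0.01 = 99.
Need 3ⁿ ≥ 99 ÷ (9/7990) = 87890.
3¹⁰ = 59049 falls short of 87890 but 3¹¹ = 177147 reaches it, so n = 11.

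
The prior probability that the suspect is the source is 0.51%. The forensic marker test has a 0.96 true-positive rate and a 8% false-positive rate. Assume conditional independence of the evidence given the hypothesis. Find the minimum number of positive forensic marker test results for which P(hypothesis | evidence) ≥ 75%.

3

Prior odds: 0.0051 ÷ 0.9949 = 51/9949.
Likelihood ratio of a positive result = 0.96/0.08 = 12.
Target posterior odds = 0.75/0.25 = 3.
Need (51/9949) × 12ⁿ ≥ 3, i.e. 12ⁿ ≥ 9949/17.
12² = 144 falls short of 9949/17 but 12³ = 1728 reaches it, so n = 3.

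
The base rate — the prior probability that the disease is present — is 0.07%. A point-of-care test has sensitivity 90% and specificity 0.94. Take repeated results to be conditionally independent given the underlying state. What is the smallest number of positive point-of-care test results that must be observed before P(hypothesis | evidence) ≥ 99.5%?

Prior odds: 0.0007 ÷ 0.9993 = 7/9993.
False-positive rate = 1 − 0.94 = 0.06; likelihood ratio of a positive = 0.9/0.06 = 15.
Target posterior odds = 0.995/0.005 = 199.
Need (7/9993) × 15ⁿ ≥ 199, i.e. 15ⁿ ≥ 1988607/7.
15⁴ = 50625 falls short of 1988607/7 but 15⁵ = 759375 reaches it, so n = 5.

5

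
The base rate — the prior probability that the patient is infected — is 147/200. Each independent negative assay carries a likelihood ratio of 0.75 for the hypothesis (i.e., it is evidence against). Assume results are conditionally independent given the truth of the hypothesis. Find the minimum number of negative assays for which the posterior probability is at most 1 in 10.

12

Prior odds: 0.735 ÷ 0.265 = 147/53.
Likelihood ratio per negative assay = 0.75.
Target posterior odds = 0.1/0.9 = 1/9.
Need (147/53) × 0.75ⁿ ≤ 1/9, i.e. 0.75ⁿ ≤ 53/1323.
0.75¹¹ = 177147/4194304 is still above 53/1323 but 0.75¹² = 531441/16777216 is at or below it, so n = 12.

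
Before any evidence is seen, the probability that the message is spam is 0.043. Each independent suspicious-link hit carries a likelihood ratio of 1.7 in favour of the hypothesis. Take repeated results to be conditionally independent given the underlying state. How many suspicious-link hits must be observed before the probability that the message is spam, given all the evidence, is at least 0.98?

Prior odds = 0.043/0.957 = 43/957.
Likelihood ratio per suspicious-link hit = 1.7.
Target posterior odds = 0.98/0.02 = 49.
Require 1.7ⁿ ≥ 49 ÷ (43/957) = 46893/43.
1.7¹³ ≈990.458 falls short of 46893/43 but 1.7¹⁴ ≈1683.78 reaches it, so n = 14.

14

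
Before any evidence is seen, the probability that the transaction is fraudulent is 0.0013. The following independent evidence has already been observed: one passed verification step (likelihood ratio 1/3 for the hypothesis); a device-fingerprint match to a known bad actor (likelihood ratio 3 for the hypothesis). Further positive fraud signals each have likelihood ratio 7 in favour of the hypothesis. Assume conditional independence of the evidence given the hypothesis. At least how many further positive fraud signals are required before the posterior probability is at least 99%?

Prior odds = 0.0013/0.9987 = 13/9987.
Combined Bayes factor of the evidence already in hand = (1/3) × 3 = 1.
Odds after that evidence = (13/9987) × 1 = 13/9987.
Target odds = 0.99/0.01 = 99.
Need 7ⁿ ≥ 99 ÷ (13/9987) = 988713/13.
7⁵ = 16807 falls short of 988713/13 but 7⁶ = 117649 reaches it, so n = 6.

6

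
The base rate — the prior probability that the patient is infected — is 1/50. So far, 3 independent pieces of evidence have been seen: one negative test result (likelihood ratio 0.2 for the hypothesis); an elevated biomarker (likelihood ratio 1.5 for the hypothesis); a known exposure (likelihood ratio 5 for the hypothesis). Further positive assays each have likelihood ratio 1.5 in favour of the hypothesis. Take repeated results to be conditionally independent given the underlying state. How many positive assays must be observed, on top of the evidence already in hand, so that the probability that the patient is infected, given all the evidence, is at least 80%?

Prior odds = 0.02/0.98 = 1/49.
Combined Bayes factor of the evidence already in hand = 0.2 × 1.5 × 5 = 1.5.
Odds after that evidence = (1/49) × 1.5 = 3/98.
Target odds = 0.8/0.2 = 4.
Need 1.5ⁿ ≥ 4 ÷ (3/98) = 392/3.
1.5¹² = 531441/4096 falls short of 392/3 but 1.5¹³ = 1594323/8192 reaches it, so n = 13.

13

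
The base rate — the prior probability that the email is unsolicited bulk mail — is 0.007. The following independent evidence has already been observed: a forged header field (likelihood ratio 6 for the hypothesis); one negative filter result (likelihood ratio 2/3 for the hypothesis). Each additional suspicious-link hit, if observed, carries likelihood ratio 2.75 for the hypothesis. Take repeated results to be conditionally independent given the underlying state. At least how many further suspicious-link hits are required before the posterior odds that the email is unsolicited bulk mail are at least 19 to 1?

Prior odds = 0.007/0.993 = 7/993.
Combined Bayes factor of the evidence already in hand = 6 × (2/3) = 4.
Odds after that evidence = (7/993) × 4 = 28/993.
Target odds = 19.
Need 2.75ⁿ ≥ 19 ÷ (28/993) = 18867/28.
2.75⁶ = 1771561/4096 falls short of 18867/28 but 2.75⁷ = 19487171/16384 reaches it, so n = 7.

7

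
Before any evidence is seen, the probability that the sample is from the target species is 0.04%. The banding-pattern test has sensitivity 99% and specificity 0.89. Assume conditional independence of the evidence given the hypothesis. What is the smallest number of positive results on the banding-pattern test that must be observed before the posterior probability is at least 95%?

5

Prior odds = 0.0004/0.9996 = 1/2499.
False-positive rate = 1 − 0.89 = 0.11; likelihood ratio of a positive = 0.99/0.11 = 9.
Target posterior odds = 0.95/0.05 = 19.
Require 9ⁿ ≥ 19 ÷ (1/2499) = 47481.
9⁴ = 6561 falls short of 47481 but 9⁵ = 59049 reaches it, so n = 5.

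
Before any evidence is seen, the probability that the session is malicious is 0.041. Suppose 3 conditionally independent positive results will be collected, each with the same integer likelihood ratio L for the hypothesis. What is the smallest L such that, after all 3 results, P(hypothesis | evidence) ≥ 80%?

5

Prior odds = 0.041/0.959 = 41/959.
Target odds = 0.8/0.2 = 4.
Need L³ ≥ 4 ÷ (41/959) = 3836/41.
4³ = 64 < 3836/41 ≤ 125 = 5³, so L = 5.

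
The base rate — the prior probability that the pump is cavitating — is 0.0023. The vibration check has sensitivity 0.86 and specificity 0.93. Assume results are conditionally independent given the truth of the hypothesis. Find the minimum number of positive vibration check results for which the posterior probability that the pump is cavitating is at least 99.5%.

Prior odds: 0.0023 ÷ 0.9977 = 23/9977.
False-positive rate = 1 − 0.93 = 0.07; likelihood ratio of a positive = 0.86/0.07 = 86/7.
Target odds: 0.995 ÷ 0.005 = 199.
Require (86/7)ⁿ ≥ 199 ÷ (23/9977) = 1985423/23.
(86/7)⁴ = 54700816/2401 falls short of 1985423/23 but (86/7)⁵ ≈279899 reaches it, so n = 5.

5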